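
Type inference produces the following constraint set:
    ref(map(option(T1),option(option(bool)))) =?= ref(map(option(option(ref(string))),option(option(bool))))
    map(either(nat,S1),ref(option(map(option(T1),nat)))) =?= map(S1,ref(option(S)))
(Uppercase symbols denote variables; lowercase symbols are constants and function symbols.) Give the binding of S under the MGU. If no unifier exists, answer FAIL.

Decompose ref/1: map(option(T1),option(option(bool))) =?= map(option(option(ref(string))),option(option(bool))).
Decompose map/2: option(T1) =?= option(option(ref(string))),  option(option(bool)) =?= option(option(bool)).
Decompose option/1: T1 =?= option(ref(string)).
Bind T1 := option(ref(string)); substituting into the one remaining equation that mentions T1 gives: map(either(nat,S1),ref(option(map(option(option(ref(string))),nat)))) =?= map(S1,ref(option(S))).
Delete trivial equation option(option(bool)) =?= option(option(bool)).
Decompose map/2: either(nat,S1) =?= S1,  ref(option(map(option(option(ref(string))),nat))) =?= ref(option(S)).
Occurs check fails: S1 occurs in either(nat,S1); the equation S1 =?= either(nat,S1) has no finite solution.

FAIL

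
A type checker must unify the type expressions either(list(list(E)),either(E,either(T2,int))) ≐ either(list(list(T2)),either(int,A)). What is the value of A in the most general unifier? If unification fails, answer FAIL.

Decompose either/2: list(list(E)) ≐ list(list(T2)),  either(E,either(T2,int)) ≐ either(int,A).
Decompose list/1: list(E) ≐ list(T2).
Decompose list/1: E ≐ T2.
Bind E := T2; substituting into the remaining equation gives: either(T2,either(T2,int)) ≐ either(int,A).
Decompose either/2: T2 ≐ int,  either(T2,int) ≐ A.
Bind T2 := int; substituting into the remaining equation gives: either(int,int) ≐ A. Substituting into the earlier binding gives E := int.
Bind A := either(int,int).
MGU = { E ↦ int, T2 ↦ int, A ↦ either(int,int) }, so A ↦ either(int,int).

either(int,int)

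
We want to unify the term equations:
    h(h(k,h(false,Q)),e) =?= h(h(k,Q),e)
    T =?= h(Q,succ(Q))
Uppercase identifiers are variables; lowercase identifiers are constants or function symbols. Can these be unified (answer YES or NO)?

Decompose h/2: h(k,h(false,Q)) =?= h(k,Q),  e =?= e.
Decompose h/2: k =?= k,  h(false,Q) =?= Q.
Delete trivial equation k =?= k.
Occurs check fails: Q occurs in h(false,Q); the equation Q =?= h(false,Q) has no finite solution.

NO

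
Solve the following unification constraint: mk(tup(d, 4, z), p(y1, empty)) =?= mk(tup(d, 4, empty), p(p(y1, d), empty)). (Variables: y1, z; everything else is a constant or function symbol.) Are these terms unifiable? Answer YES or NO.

NO

Decompose mk/2: tup(d, 4, z) =?= tup(d, 4, empty),  p(y1, empty) =?= p(p(y1, d), empty).
Decompose tup/3: d =?= d,  4 =?= 4,  z =?= empty.
Delete trivial equation d =?= d.
Delete trivial equation 4 =?= 4.
Bind z := empty; no other remaining equation mentions z.
Decompose p/2: y1 =?= p(y1, d),  empty =?= empty.
Occurs check fails: y1 occurs in p(y1, d); the equation y1 =?= p(y1, d) has no finite solution.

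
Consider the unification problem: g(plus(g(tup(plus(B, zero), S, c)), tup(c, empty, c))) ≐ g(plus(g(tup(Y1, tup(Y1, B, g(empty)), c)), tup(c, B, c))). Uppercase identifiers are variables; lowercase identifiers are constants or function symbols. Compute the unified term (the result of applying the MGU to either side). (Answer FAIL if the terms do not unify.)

Decompose g/1: plus(g(tup(plus(B, zero), S, c)), tup(c, empty, c)) ≐ plus(g(tup(Y1, tup(Y1, B, g(empty)), c)), tup(c, B, c)).
Decompose plus/2: g(tup(plus(B, zero), S, c)) ≐ g(tup(Y1, tup(Y1, B, g(empty)), c)),  tup(c, empty, c) ≐ tup(c, B, c).
Decompose g/1: tup(plus(B, zero), S, c) ≐ tup(Y1, tup(Y1, B, g(empty)), c).
Decompose tup/3: plus(B, zero) ≐ Y1,  S ≐ tup(Y1, B, g(empty)),  c ≐ c.
Bind Y1 := plus(B, zero); substituting into the one remaining equation that mentions Y1 gives: S ≐ tup(plus(B, zero), B, g(empty)).
Bind S := tup(plus(B, zero), B, g(empty)); no other remaining equation mentions S.
Delete trivial equation c ≐ c.
Decompose tup/3: c ≐ c,  empty ≐ B,  c ≐ c.
Delete trivial equation c ≐ c.
Bind B := empty; no other remaining equation mentions B. Substituting into the earlier bindings gives Y1 := plus(empty, zero), S := tup(plus(empty, zero), empty, g(empty)).
Delete trivial equation c ≐ c.
Applying the MGU to either side gives g(plus(g(tup(plus(empty, zero), tup(plus(empty, zero), empty, g(empty)), c)), tup(c, empty, c))).

g(plus(g(tup(plus(empty, zero), tup(plus(empty, zero), empty, g(empty)), c)), tup(c, empty, c)))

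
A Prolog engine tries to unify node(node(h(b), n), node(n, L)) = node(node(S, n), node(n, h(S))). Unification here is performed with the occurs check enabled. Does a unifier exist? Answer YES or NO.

Decompose node/2: node(h(b), n) = node(S, n),  node(n, L) = node(n, h(S)).
Decompose node/2: h(b) = S,  n = n.
Bind S := h(b); substituting into the one remaining equation that mentions S gives: node(n, L) = node(n, h(h(b))).
Delete trivial equation n = n.
Decompose node/2: n = n,  L = h(h(b)).
Delete trivial equation n = n.
Bind L := h(h(b)).
No equations remain and no clash or occurs-check failure arose, so a unifier exists.

YES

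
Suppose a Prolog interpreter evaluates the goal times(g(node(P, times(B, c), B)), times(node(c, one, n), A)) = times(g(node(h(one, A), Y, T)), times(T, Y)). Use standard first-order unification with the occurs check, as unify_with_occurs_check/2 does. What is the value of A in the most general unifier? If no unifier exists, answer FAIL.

times(node(c, one, n), c)

Decompose times/2: g(node(P, times(B, c), B)) = g(node(h(one, A), Y, T)),  times(node(c, one, n), A) = times(T, Y).
Decompose g/1: node(P, times(B, c), B) = node(h(one, A), Y, T).
Decompose node/3: P = h(one, A),  times(B, c) = Y,  B = T.
Bind P := h(one, A); no other remaining equation mentions P.
Bind Y := times(B, c); substituting into the one remaining equation that mentions Y gives: times(node(c, one, n), A) = times(T, times(B, c)).
Bind B := T; substituting into the remaining equation gives: times(node(c, one, n), A) = times(T, times(T, c)). Substituting into the earlier binding gives Y := times(T, c).
Decompose times/2: node(c, one, n) = T,  A = times(T, c).
Bind T := node(c, one, n); substituting into the remaining equation gives: A = times(node(c, one, n), c). Substituting into the earlier bindings gives Y := times(node(c, one, n), c), B := node(c, one, n).
Bind A := times(node(c, one, n), c). Substituting into the earlier binding gives P := h(one, times(node(c, one, n), c)).
MGU = { P ↦ h(one, times(node(c, one, n), c)), Y ↦ times(node(c, one, n), c), B ↦ node(c, one, n), T ↦ node(c, one, n), A ↦ times(node(c, one, n), c) }, so A ↦ times(node(c, one, n), c).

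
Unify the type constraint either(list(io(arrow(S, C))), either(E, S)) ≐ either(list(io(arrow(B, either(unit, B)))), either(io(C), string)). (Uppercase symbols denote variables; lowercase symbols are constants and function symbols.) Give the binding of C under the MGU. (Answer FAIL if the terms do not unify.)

Decompose either/2: list(io(arrow(S, C))) ≐ list(io(arrow(B, either(unit, B)))),  either(E, S) ≐ either(io(C), string).
Decompose list/1: io(arrow(S, C)) ≐ io(arrow(B, either(unit, B))).
Decompose io/1: arrow(S, C) ≐ arrow(B, either(unit, B)).
Decompose arrow/2: S ≐ B,  C ≐ either(unit, B).
Bind S := B; substituting into the one remaining equation that mentions S gives: either(E, B) ≐ either(io(C), string).
Bind C := either(unit, B); substituting into the remaining equation gives: either(E, B) ≐ either(io(either(unit, B)), string).
Decompose either/2: E ≐ io(either(unit, B)),  B ≐ string.
Bind E := io(either(unit, B)); no other remaining equation mentions E.
Bind B := string. Substituting into the earlier bindings gives S := string, C := either(unit, string), E := io(either(unit, string)).
MGU = { S -> string, C -> either(unit, string), E -> io(either(unit, string)), B -> string }, so C -> either(unit, string).

either(unit, string)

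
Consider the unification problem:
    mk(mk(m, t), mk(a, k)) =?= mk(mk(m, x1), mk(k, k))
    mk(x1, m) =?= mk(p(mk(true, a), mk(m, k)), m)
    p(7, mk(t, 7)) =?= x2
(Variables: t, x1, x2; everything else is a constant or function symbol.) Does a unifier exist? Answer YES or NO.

NO

Decompose mk/2: mk(m, t) =?= mk(m, x1),  mk(a, k) =?= mk(k, k).
Decompose mk/2: m =?= m,  t =?= x1.
Delete trivial equation m =?= m.
Bind t := x1; substituting into the one remaining equation that mentions t gives: p(7, mk(x1, 7)) =?= x2.
Decompose mk/2: a =?= k,  k =?= k.
Clash: constants a and k differ; no unifier exists.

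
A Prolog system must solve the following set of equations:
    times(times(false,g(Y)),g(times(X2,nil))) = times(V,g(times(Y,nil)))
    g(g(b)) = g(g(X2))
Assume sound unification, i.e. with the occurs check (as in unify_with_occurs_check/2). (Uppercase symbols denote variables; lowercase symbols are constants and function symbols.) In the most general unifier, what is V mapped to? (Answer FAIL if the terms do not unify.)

Decompose times/2: times(false,g(Y)) = V,  g(times(X2,nil)) = g(times(Y,nil)).
Bind V := times(false,g(Y)); no other remaining equation mentions V.
Decompose g/1: times(X2,nil) = times(Y,nil).
Decompose times/2: X2 = Y,  nil = nil.
Bind X2 := Y; substituting into the one remaining equation that mentions X2 gives: g(g(b)) = g(g(Y)).
Delete trivial equation nil = nil.
Decompose g/1: g(b) = g(Y).
Decompose g/1: b = Y.
Bind Y := b. Substituting into the earlier bindings gives V := times(false,g(b)), X2 := b.
MGU = { V = times(false,g(b)), X2 = b, Y = b }, so V = times(false,g(b)).

times(false,g(b))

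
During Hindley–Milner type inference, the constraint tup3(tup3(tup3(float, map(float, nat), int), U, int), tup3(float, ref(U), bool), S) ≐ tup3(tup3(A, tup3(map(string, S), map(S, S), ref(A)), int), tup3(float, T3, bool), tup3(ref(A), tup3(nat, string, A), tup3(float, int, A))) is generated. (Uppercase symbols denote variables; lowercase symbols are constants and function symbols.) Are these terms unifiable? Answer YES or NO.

YES

Decompose tup3/3: tup3(tup3(float, map(float, nat), int), U, int) ≐ tup3(A, tup3(map(string, S), map(S, S), ref(A)), int),  tup3(float, ref(U), bool) ≐ tup3(float, T3, bool),  S ≐ tup3(ref(A), tup3(nat, string, A), tup3(float, int, A)).
Decompose tup3/3: tup3(float, map(float, nat), int) ≐ A,  U ≐ tup3(map(string, S), map(S, S), ref(A)),  int ≐ int.
Bind A := tup3(float, map(float, nat), int); substituting into the 2 remaining equations that mention A gives: U ≐ tup3(map(string, S), map(S, S), ref(tup3(float, map(float, nat), int))),  S ≐ tup3(ref(tup3(float, map(float, nat), int)), tup3(nat, string, tup3(float, map(float, nat), int)), tup3(float, int, tup3(float, map(float, nat), int))).
Bind U := tup3(map(string, S), map(S, S), ref(tup3(float, map(float, nat), int))); substituting into the one remaining equation that mentions U gives: tup3(float, ref(tup3(map(string, S), map(S, S), ref(tup3(float, map(float, nat), int)))), bool) ≐ tup3(float, T3, bool).
Delete trivial equation int ≐ int.
Decompose tup3/3: float ≐ float,  ref(tup3(map(string, S), map(S, S), ref(tup3(float, map(float, nat), int)))) ≐ T3,  bool ≐ bool.
Delete trivial equation float ≐ float.
Bind T3 := ref(tup3(map(string, S), map(S, S), ref(tup3(float, map(float, nat), int)))); no other remaining equation mentions T3.
Delete trivial equation bool ≐ bool.
Bind S := tup3(ref(tup3(float, map(float, nat), int)), tup3(nat, string, tup3(float, map(float, nat), int)), tup3(float, int, tup3(float, map(float, nat), int))). Substituting into the earlier bindings gives U := tup3(map(string, tup3(ref(tup3(float, map(float, nat), int)), tup3(nat, string, tup3(float, map(float, nat), int)), tup3(float, int, tup3(float, map(float, nat), int)))), map(tup3(ref(tup3(float, map(float, nat), int)), tup3(nat, string, tup3(float, map(float, nat), int)), tup3(float, int, tup3(float, map(float, nat), int))), tup3(ref(tup3(float, map(float, nat), int)), tup3(nat, string, tup3(float, map(float, nat), int)), tup3(float, int, tup3(float, map(float, nat), int)))), ref(tup3(float, map(float, nat), int))), T3 := ref(tup3(map(string, tup3(ref(tup3(float, map(float, nat), int)), tup3(nat, string, tup3(float, map(float, nat), int)), tup3(float, int, tup3(float, map(float, nat), int)))), map(tup3(ref(tup3(float, map(float, nat), int)), tup3(nat, string, tup3(float, map(float, nat), int)), tup3(float, int, tup3(float, map(float, nat), int))), tup3(ref(tup3(float, map(float, nat), int)), tup3(nat, string, tup3(float, map(float, nat), int)), tup3(float, int, tup3(float, map(float, nat), int)))), ref(tup3(float, map(float, nat), int)))).
No equations remain and no clash or occurs-check failure arose, so a unifier exists.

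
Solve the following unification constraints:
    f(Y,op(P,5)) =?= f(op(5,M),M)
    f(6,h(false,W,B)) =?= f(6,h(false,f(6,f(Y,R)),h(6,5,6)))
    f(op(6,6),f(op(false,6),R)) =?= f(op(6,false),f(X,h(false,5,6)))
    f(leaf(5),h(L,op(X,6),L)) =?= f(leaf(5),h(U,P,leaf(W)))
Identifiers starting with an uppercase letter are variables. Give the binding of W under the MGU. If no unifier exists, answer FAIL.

FAIL

Decompose f/2: Y =?= op(5,M),  op(P,5) =?= M.
Bind Y := op(5,M); substituting into the one remaining equation that mentions Y gives: f(6,h(false,W,B)) =?= f(6,h(false,f(6,f(op(5,M),R)),h(6,5,6))).
Bind M := op(P,5); substituting into the one remaining equation that mentions M gives: f(6,h(false,W,B)) =?= f(6,h(false,f(6,f(op(5,op(P,5)),R)),h(6,5,6))). Substituting into the earlier binding gives Y := op(5,op(P,5)).
Decompose f/2: 6 =?= 6,  h(false,W,B) =?= h(false,f(6,f(op(5,op(P,5)),R)),h(6,5,6)).
Delete trivial equation 6 =?= 6.
Decompose h/3: false =?= false,  W =?= f(6,f(op(5,op(P,5)),R)),  B =?= h(6,5,6).
Delete trivial equation false =?= false.
Bind W := f(6,f(op(5,op(P,5)),R)); substituting into the one remaining equation that mentions W gives: f(leaf(5),h(L,op(X,6),L)) =?= f(leaf(5),h(U,P,leaf(f(6,f(op(5,op(P,5)),R))))).
Bind B := h(6,5,6); no other remaining equation mentions B.
Decompose f/2: op(6,6) =?= op(6,false),  f(op(false,6),R) =?= f(X,h(false,5,6)).
Decompose op/2: 6 =?= 6,  6 =?= false.
Delete trivial equation 6 =?= 6.
Clash: constants 6 and false differ; no unifier exists.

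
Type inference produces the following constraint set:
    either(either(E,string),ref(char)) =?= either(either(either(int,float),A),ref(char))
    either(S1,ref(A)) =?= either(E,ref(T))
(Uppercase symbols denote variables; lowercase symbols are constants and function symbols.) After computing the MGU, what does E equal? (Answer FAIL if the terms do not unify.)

either(int,float)

Decompose either/2: either(E,string) =?= either(either(int,float),A),  ref(char) =?= ref(char).
Decompose either/2: E =?= either(int,float),  string =?= A.
Bind E := either(int,float); substituting into the one remaining equation that mentions E gives: either(S1,ref(A)) =?= either(either(int,float),ref(T)).
Bind A := string; substituting into the one remaining equation that mentions A gives: either(S1,ref(string)) =?= either(either(int,float),ref(T)).
Delete trivial equation ref(char) =?= ref(char).
Decompose either/2: S1 =?= either(int,float),  ref(string) =?= ref(T).
Bind S1 := either(int,float); no other remaining equation mentions S1.
Decompose ref/1: string =?= T.
Bind T := string.
MGU = { E := either(int,float), A := string, S1 := either(int,float), T := string }, so E := either(int,float).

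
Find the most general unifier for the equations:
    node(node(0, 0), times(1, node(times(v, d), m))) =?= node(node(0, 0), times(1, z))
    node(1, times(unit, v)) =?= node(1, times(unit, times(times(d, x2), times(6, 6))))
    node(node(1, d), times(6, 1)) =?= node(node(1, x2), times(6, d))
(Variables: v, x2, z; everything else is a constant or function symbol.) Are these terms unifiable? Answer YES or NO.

NO

Decompose node/2: node(0, 0) =?= node(0, 0),  times(1, node(times(v, d), m)) =?= times(1, z).
Delete trivial equation node(0, 0) =?= node(0, 0).
Decompose times/2: 1 =?= 1,  node(times(v, d), m) =?= z.
Delete trivial equation 1 =?= 1.
Bind z := node(times(v, d), m); no other remaining equation mentions z.
Decompose node/2: 1 =?= 1,  times(unit, v) =?= times(unit, times(times(d, x2), times(6, 6))).
Delete trivial equation 1 =?= 1.
Decompose times/2: unit =?= unit,  v =?= times(times(d, x2), times(6, 6)).
Delete trivial equation unit =?= unit.
Bind v := times(times(d, x2), times(6, 6)); no other remaining equation mentions v. Substituting into the earlier binding gives z := node(times(times(times(d, x2), times(6, 6)), d), m).
Decompose node/2: node(1, d) =?= node(1, x2),  times(6, 1) =?= times(6, d).
Decompose node/2: 1 =?= 1,  d =?= x2.
Delete trivial equation 1 =?= 1.
Bind x2 := d; no other remaining equation mentions x2. Substituting into the earlier bindings gives z := node(times(times(times(d, d), times(6, 6)), d), m), v := times(times(d, d), times(6, 6)).
Decompose times/2: 6 =?= 6,  1 =?= d.
Delete trivial equation 6 =?= 6.
Clash: constants 1 and d differ; no unifier exists.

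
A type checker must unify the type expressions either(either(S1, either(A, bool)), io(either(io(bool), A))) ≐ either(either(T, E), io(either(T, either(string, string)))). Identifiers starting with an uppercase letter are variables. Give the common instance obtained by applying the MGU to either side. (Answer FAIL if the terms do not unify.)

either(either(io(bool), either(either(string, string), bool)), io(either(io(bool), either(string, string))))

Decompose either/2: either(S1, either(A, bool)) ≐ either(T, E),  io(either(io(bool), A)) ≐ io(either(T, either(string, string))).
Decompose either/2: S1 ≐ T,  either(A, bool) ≐ E.
Bind S1 := T; no other remaining equation mentions S1.
Bind E := either(A, bool); no other remaining equation mentions E.
Decompose io/1: either(io(bool), A) ≐ either(T, either(string, string)).
Decompose either/2: io(bool) ≐ T,  A ≐ either(string, string).
Bind T := io(bool); no other remaining equation mentions T. Substituting into the earlier binding gives S1 := io(bool).
Bind A := either(string, string). Substituting into the earlier binding gives E := either(either(string, string), bool).
Applying the MGU to either side gives either(either(io(bool), either(either(string, string), bool)), io(either(io(bool), either(string, string)))).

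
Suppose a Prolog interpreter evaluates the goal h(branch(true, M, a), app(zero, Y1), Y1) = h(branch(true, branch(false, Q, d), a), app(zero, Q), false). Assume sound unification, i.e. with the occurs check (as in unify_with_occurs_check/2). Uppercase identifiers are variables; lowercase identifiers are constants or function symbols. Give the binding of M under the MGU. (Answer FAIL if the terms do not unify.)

branch(false, false, d)

Decompose h/3: branch(true, M, a) = branch(true, branch(false, Q, d), a),  app(zero, Y1) = app(zero, Q),  Y1 = false.
Decompose branch/3: true = true,  M = branch(false, Q, d),  a = a.
Delete trivial equation true = true.
Bind M := branch(false, Q, d); no other remaining equation mentions M.
Delete trivial equation a = a.
Decompose app/2: zero = zero,  Y1 = Q.
Delete trivial equation zero = zero.
Bind Y1 := Q; substituting into the remaining equation gives: Q = false.
Bind Q := false. Substituting into the earlier bindings gives M := branch(false, false, d), Y1 := false.
MGU = { M ↦ branch(false, false, d), Y1 ↦ false, Q ↦ false }, so M ↦ branch(false, false, d).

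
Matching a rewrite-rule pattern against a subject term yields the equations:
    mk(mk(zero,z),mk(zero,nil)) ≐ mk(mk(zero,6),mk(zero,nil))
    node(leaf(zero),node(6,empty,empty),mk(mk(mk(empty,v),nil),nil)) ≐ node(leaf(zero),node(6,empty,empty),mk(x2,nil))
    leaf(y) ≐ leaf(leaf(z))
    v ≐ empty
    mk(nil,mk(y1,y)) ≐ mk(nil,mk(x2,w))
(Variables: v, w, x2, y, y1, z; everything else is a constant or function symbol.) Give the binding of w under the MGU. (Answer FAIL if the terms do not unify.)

leaf(6)

Decompose mk/2: mk(zero,z) ≐ mk(zero,6),  mk(zero,nil) ≐ mk(zero,nil).
Decompose mk/2: zero ≐ zero,  z ≐ 6.
Delete trivial equation zero ≐ zero.
Bind z := 6; substituting into the one remaining equation that mentions z gives: leaf(y) ≐ leaf(leaf(6)).
Delete trivial equation mk(zero,nil) ≐ mk(zero,nil).
Decompose node/3: leaf(zero) ≐ leaf(zero),  node(6,empty,empty) ≐ node(6,empty,empty),  mk(mk(mk(empty,v),nil),nil) ≐ mk(x2,nil).
Delete trivial equation leaf(zero) ≐ leaf(zero).
Delete trivial equation node(6,empty,empty) ≐ node(6,empty,empty).
Decompose mk/2: mk(mk(empty,v),nil) ≐ x2,  nil ≐ nil.
Bind x2 := mk(mk(empty,v),nil); substituting into the one remaining equation that mentions x2 gives: mk(nil,mk(y1,y)) ≐ mk(nil,mk(mk(mk(empty,v),nil),w)).
Delete trivial equation nil ≐ nil.
Decompose leaf/1: y ≐ leaf(6).
Bind y := leaf(6); substituting into the one remaining equation that mentions y gives: mk(nil,mk(y1,leaf(6))) ≐ mk(nil,mk(mk(mk(empty,v),nil),w)).
Bind v := empty; substituting into the remaining equation gives: mk(nil,mk(y1,leaf(6))) ≐ mk(nil,mk(mk(mk(empty,empty),nil),w)). Substituting into the earlier binding gives x2 := mk(mk(empty,empty),nil).
Decompose mk/2: nil ≐ nil,  mk(y1,leaf(6)) ≐ mk(mk(mk(empty,empty),nil),w).
Delete trivial equation nil ≐ nil.
Decompose mk/2: y1 ≐ mk(mk(empty,empty),nil),  leaf(6) ≐ w.
Bind y1 := mk(mk(empty,empty),nil); no other remaining equation mentions y1.
Bind w := leaf(6).
MGU = { z ↦ 6, x2 ↦ mk(mk(empty,empty),nil), y ↦ leaf(6), v ↦ empty, y1 ↦ mk(mk(empty,empty),nil), w ↦ leaf(6) }, so w ↦ leaf(6).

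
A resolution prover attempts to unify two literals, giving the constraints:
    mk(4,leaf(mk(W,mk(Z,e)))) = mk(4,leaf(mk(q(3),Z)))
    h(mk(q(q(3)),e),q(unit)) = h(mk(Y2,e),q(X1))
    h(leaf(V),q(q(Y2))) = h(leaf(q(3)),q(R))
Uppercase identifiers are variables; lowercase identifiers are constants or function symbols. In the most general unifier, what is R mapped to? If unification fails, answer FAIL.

FAIL

Decompose mk/2: 4 = 4,  leaf(mk(W,mk(Z,e))) = leaf(mk(q(3),Z)).
Delete trivial equation 4 = 4.
Decompose leaf/1: mk(W,mk(Z,e)) = mk(q(3),Z).
Decompose mk/2: W = q(3),  mk(Z,e) = Z.
Bind W := q(3); no other remaining equation mentions W.
Occurs check fails: Z occurs in mk(Z,e); the equation Z = mk(Z,e) has no finite solution.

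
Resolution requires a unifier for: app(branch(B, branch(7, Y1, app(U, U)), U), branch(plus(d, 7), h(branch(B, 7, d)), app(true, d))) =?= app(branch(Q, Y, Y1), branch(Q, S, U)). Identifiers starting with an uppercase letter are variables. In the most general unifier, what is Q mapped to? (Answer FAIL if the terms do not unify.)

Decompose app/2: branch(B, branch(7, Y1, app(U, U)), U) =?= branch(Q, Y, Y1),  branch(plus(d, 7), h(branch(B, 7, d)), app(true, d)) =?= branch(Q, S, U).
Decompose branch/3: B =?= Q,  branch(7, Y1, app(U, U)) =?= Y,  U =?= Y1.
Bind B := Q; substituting into the one remaining equation that mentions B gives: branch(plus(d, 7), h(branch(Q, 7, d)), app(true, d)) =?= branch(Q, S, U).
Bind Y := branch(7, Y1, app(U, U)); no other remaining equation mentions Y.
Bind U := Y1; substituting into the remaining equation gives: branch(plus(d, 7), h(branch(Q, 7, d)), app(true, d)) =?= branch(Q, S, Y1). Substituting into the earlier binding gives Y := branch(7, Y1, app(Y1, Y1)).
Decompose branch/3: plus(d, 7) =?= Q,  h(branch(Q, 7, d)) =?= S,  app(true, d) =?= Y1.
Bind Q := plus(d, 7); substituting into the one remaining equation that mentions Q gives: h(branch(plus(d, 7), 7, d)) =?= S. Substituting into the earlier binding gives B := plus(d, 7).
Bind S := h(branch(plus(d, 7), 7, d)); no other remaining equation mentions S.
Bind Y1 := app(true, d). Substituting into the earlier bindings gives Y := branch(7, app(true, d), app(app(true, d), app(true, d))), U := app(true, d).
MGU = { B ↦ plus(d, 7), Y ↦ branch(7, app(true, d), app(app(true, d), app(true, d))), U ↦ app(true, d), Q ↦ plus(d, 7), S ↦ h(branch(plus(d, 7), 7, d)), Y1 ↦ app(true, d) }, so Q ↦ plus(d, 7).

plus(d, 7)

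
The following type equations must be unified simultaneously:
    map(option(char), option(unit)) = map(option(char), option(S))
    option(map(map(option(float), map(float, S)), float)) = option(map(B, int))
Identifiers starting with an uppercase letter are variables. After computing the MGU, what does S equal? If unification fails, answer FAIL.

FAIL

Decompose map/2: option(char) = option(char),  option(unit) = option(S).
Delete trivial equation option(char) = option(char).
Decompose option/1: unit = S.
Bind S := unit; substituting into the remaining equation gives: option(map(map(option(float), map(float, unit)), float)) = option(map(B, int)).
Decompose option/1: map(map(option(float), map(float, unit)), float) = map(B, int).
Decompose map/2: map(option(float), map(float, unit)) = B,  float = int.
Bind B := map(option(float), map(float, unit)); no other remaining equation mentions B.
Clash: constants float and int differ; no unifier exists.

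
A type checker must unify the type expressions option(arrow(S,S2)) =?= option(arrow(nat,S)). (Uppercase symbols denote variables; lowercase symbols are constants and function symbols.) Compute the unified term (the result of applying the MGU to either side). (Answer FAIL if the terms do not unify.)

option(arrow(nat,nat))

Decompose option/1: arrow(S,S2) =?= arrow(nat,S).
Decompose arrow/2: S =?= nat,  S2 =?= S.
Bind S := nat; substituting into the remaining equation gives: S2 =?= nat.
Bind S2 := nat.
Applying the MGU to either side gives option(arrow(nat,nat)).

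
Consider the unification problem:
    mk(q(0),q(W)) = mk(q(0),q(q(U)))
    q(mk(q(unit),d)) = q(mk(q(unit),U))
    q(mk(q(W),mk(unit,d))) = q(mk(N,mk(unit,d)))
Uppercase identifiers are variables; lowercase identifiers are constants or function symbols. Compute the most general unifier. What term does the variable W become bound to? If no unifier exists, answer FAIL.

Decompose mk/2: q(0) = q(0),  q(W) = q(q(U)).
Delete trivial equation q(0) = q(0).
Decompose q/1: W = q(U).
Bind W := q(U); substituting into the one remaining equation that mentions W gives: q(mk(q(q(U)),mk(unit,d))) = q(mk(N,mk(unit,d))).
Decompose q/1: mk(q(unit),d) = mk(q(unit),U).
Decompose mk/2: q(unit) = q(unit),  d = U.
Delete trivial equation q(unit) = q(unit).
Bind U := d; substituting into the remaining equation gives: q(mk(q(q(d)),mk(unit,d))) = q(mk(N,mk(unit,d))). Substituting into the earlier binding gives W := q(d).
Decompose q/1: mk(q(q(d)),mk(unit,d)) = mk(N,mk(unit,d)).
Decompose mk/2: q(q(d)) = N,  mk(unit,d) = mk(unit,d).
Bind N := q(q(d)); no other remaining equation mentions N.
Delete trivial equation mk(unit,d) = mk(unit,d).
MGU = { W ↦ q(d), U ↦ d, N ↦ q(q(d)) }, so W ↦ q(d).

q(d)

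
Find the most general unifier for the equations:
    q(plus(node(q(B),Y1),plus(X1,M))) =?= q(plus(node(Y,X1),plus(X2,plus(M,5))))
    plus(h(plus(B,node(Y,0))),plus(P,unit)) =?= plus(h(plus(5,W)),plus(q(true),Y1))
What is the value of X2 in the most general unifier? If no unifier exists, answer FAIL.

Decompose q/1: plus(node(q(B),Y1),plus(X1,M)) =?= plus(node(Y,X1),plus(X2,plus(M,5))).
Decompose plus/2: node(q(B),Y1) =?= node(Y,X1),  plus(X1,M) =?= plus(X2,plus(M,5)).
Decompose node/2: q(B) =?= Y,  Y1 =?= X1.
Bind Y := q(B); substituting into the one remaining equation that mentions Y gives: plus(h(plus(B,node(q(B),0))),plus(P,unit)) =?= plus(h(plus(5,W)),plus(q(true),Y1)).
Bind Y1 := X1; substituting into the one remaining equation that mentions Y1 gives: plus(h(plus(B,node(q(B),0))),plus(P,unit)) =?= plus(h(plus(5,W)),plus(q(true),X1)).
Decompose plus/2: X1 =?= X2,  M =?= plus(M,5).
Bind X1 := X2; substituting into the one remaining equation that mentions X1 gives: plus(h(plus(B,node(q(B),0))),plus(P,unit)) =?= plus(h(plus(5,W)),plus(q(true),X2)). Substituting into the earlier binding gives Y1 := X2.
Occurs check fails: M occurs in plus(M,5); the equation M =?= plus(M,5) has no finite solution.

FAIL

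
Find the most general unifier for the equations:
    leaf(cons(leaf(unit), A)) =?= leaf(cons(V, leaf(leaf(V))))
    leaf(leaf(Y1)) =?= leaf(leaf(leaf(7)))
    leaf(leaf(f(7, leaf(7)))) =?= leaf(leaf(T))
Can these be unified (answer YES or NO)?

Decompose leaf/1: cons(leaf(unit), A) =?= cons(V, leaf(leaf(V))).
Decompose cons/2: leaf(unit) =?= V,  A =?= leaf(leaf(V)).
Bind V := leaf(unit); substituting into the one remaining equation that mentions V gives: A =?= leaf(leaf(leaf(unit))).
Bind A := leaf(leaf(leaf(unit))); no other remaining equation mentions A.
Decompose leaf/1: leaf(Y1) =?= leaf(leaf(7)).
Decompose leaf/1: Y1 =?= leaf(7).
Bind Y1 := leaf(7); no other remaining equation mentions Y1.
Decompose leaf/1: leaf(f(7, leaf(7))) =?= leaf(T).
Decompose leaf/1: f(7, leaf(7)) =?= T.
Bind T := f(7, leaf(7)).
No equations remain and no clash or occurs-check failure arose, so a unifier exists.

YES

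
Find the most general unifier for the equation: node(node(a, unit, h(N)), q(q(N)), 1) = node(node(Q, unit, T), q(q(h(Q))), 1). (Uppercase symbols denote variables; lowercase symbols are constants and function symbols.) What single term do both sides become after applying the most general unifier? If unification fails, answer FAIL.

Decompose node/3: node(a, unit, h(N)) = node(Q, unit, T),  q(q(N)) = q(q(h(Q))),  1 = 1.
Decompose node/3: a = Q,  unit = unit,  h(N) = T.
Bind Q := a; substituting into the one remaining equation that mentions Q gives: q(q(N)) = q(q(h(a))).
Delete trivial equation unit = unit.
Bind T := h(N); no other remaining equation mentions T.
Decompose q/1: q(N) = q(h(a)).
Decompose q/1: N = h(a).
Bind N := h(a); no other remaining equation mentions N. Substituting into the earlier binding gives T := h(h(a)).
Delete trivial equation 1 = 1.
Applying the MGU to either side gives node(node(a, unit, h(h(a))), q(q(h(a))), 1).

node(node(a, unit, h(h(a))), q(q(h(a))), 1)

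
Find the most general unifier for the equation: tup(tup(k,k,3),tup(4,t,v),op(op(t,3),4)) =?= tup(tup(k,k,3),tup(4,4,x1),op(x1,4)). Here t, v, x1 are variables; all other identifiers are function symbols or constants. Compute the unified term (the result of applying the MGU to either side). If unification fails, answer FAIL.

tup(tup(k,k,3),tup(4,4,op(4,3)),op(op(4,3),4))

Decompose tup/3: tup(k,k,3) =?= tup(k,k,3),  tup(4,t,v) =?= tup(4,4,x1),  op(op(t,3),4) =?= op(x1,4).
Delete trivial equation tup(k,k,3) =?= tup(k,k,3).
Decompose tup/3: 4 =?= 4,  t =?= 4,  v =?= x1.
Delete trivial equation 4 =?= 4.
Bind t := 4; substituting into the one remaining equation that mentions t gives: op(op(4,3),4) =?= op(x1,4).
Bind v := x1; no other remaining equation mentions v.
Decompose op/2: op(4,3) =?= x1,  4 =?= 4.
Bind x1 := op(4,3); no other remaining equation mentions x1. Substituting into the earlier binding gives v := op(4,3).
Delete trivial equation 4 =?= 4.
Applying the MGU to either side gives tup(tup(k,k,3),tup(4,4,op(4,3)),op(op(4,3),4)).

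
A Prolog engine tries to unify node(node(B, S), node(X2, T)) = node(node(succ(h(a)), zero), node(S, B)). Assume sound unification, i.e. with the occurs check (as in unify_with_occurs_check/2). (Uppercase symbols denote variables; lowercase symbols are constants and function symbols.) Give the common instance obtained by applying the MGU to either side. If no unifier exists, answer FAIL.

node(node(succ(h(a)), zero), node(zero, succ(h(a))))

Decompose node/2: node(B, S) = node(succ(h(a)), zero),  node(X2, T) = node(S, B).
Decompose node/2: B = succ(h(a)),  S = zero.
Bind B := succ(h(a)); substituting into the one remaining equation that mentions B gives: node(X2, T) = node(S, succ(h(a))).
Bind S := zero; substituting into the remaining equation gives: node(X2, T) = node(zero, succ(h(a))).
Decompose node/2: X2 = zero,  T = succ(h(a)).
Bind X2 := zero; no other remaining equation mentions X2.
Bind T := succ(h(a)).
Applying the MGU to either side gives node(node(succ(h(a)), zero), node(zero, succ(h(a)))).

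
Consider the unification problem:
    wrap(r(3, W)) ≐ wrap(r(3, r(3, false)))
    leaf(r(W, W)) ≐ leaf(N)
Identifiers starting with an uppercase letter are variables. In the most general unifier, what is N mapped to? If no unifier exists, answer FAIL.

Decompose wrap/1: r(3, W) ≐ r(3, r(3, false)).
Decompose r/2: 3 ≐ 3,  W ≐ r(3, false).
Delete trivial equation 3 ≐ 3.
Bind W := r(3, false); substituting into the remaining equation gives: leaf(r(r(3, false), r(3, false))) ≐ leaf(N).
Decompose leaf/1: r(r(3, false), r(3, false)) ≐ N.
Bind N := r(r(3, false), r(3, false)).
MGU = { W -> r(3, false), N -> r(r(3, false), r(3, false)) }, so N -> r(r(3, false), r(3, false)).

r(r(3, false), r(3, false))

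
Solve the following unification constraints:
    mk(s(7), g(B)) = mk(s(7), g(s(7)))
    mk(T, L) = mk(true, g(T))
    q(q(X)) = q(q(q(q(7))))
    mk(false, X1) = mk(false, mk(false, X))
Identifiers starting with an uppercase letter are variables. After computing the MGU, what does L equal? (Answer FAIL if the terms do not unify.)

g(true)

Decompose mk/2: s(7) = s(7),  g(B) = g(s(7)).
Delete trivial equation s(7) = s(7).
Decompose g/1: B = s(7).
Bind B := s(7); no other remaining equation mentions B.
Decompose mk/2: T = true,  L = g(T).
Bind T := true; substituting into the one remaining equation that mentions T gives: L = g(true).
Bind L := g(true); no other remaining equation mentions L.
Decompose q/1: q(X) = q(q(q(7))).
Decompose q/1: X = q(q(7)).
Bind X := q(q(7)); substituting into the remaining equation gives: mk(false, X1) = mk(false, mk(false, q(q(7)))).
Decompose mk/2: false = false,  X1 = mk(false, q(q(7))).
Delete trivial equation false = false.
Bind X1 := mk(false, q(q(7))).
MGU = { B ↦ s(7), T ↦ true, L ↦ g(true), X ↦ q(q(7)), X1 ↦ mk(false, q(q(7))) }, so L ↦ g(true).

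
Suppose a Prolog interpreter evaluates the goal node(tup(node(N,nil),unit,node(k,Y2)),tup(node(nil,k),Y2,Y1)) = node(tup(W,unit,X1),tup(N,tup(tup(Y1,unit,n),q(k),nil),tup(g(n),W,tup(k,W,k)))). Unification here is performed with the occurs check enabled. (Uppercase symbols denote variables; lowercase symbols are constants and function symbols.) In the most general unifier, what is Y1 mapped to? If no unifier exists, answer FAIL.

tup(g(n),node(node(nil,k),nil),tup(k,node(node(nil,k),nil),k))

Decompose node/2: tup(node(N,nil),unit,node(k,Y2)) = tup(W,unit,X1),  tup(node(nil,k),Y2,Y1) = tup(N,tup(tup(Y1,unit,n),q(k),nil),tup(g(n),W,tup(k,W,k))).
Decompose tup/3: node(N,nil) = W,  unit = unit,  node(k,Y2) = X1.
Bind W := node(N,nil); substituting into the one remaining equation that mentions W gives: tup(node(nil,k),Y2,Y1) = tup(N,tup(tup(Y1,unit,n),q(k),nil),tup(g(n),node(N,nil),tup(k,node(N,nil),k))).
Delete trivial equation unit = unit.
Bind X1 := node(k,Y2); no other remaining equation mentions X1.
Decompose tup/3: node(nil,k) = N,  Y2 = tup(tup(Y1,unit,n),q(k),nil),  Y1 = tup(g(n),node(N,nil),tup(k,node(N,nil),k)).
Bind N := node(nil,k); substituting into the one remaining equation that mentions N gives: Y1 = tup(g(n),node(node(nil,k),nil),tup(k,node(node(nil,k),nil),k)). Substituting into the earlier binding gives W := node(node(nil,k),nil).
Bind Y2 := tup(tup(Y1,unit,n),q(k),nil); no other remaining equation mentions Y2. Substituting into the earlier binding gives X1 := node(k,tup(tup(Y1,unit,n),q(k),nil)).
Bind Y1 := tup(g(n),node(node(nil,k),nil),tup(k,node(node(nil,k),nil),k)). Substituting into the earlier bindings gives X1 := node(k,tup(tup(tup(g(n),node(node(nil,k),nil),tup(k,node(node(nil,k),nil),k)),unit,n),q(k),nil)), Y2 := tup(tup(tup(g(n),node(node(nil,k),nil),tup(k,node(node(nil,k),nil),k)),unit,n),q(k),nil).
MGU = { W = node(node(nil,k),nil), X1 = node(k,tup(tup(tup(g(n),node(node(nil,k),nil),tup(k,node(node(nil,k),nil),k)),unit,n),q(k),nil)), N = node(nil,k), Y2 = tup(tup(tup(g(n),node(node(nil,k),nil),tup(k,node(node(nil,k),nil),k)),unit,n),q(k),nil), Y1 = tup(g(n),node(node(nil,k),nil),tup(k,node(node(nil,k),nil),k)) }, so Y1 = tup(g(n),node(node(nil,k),nil),tup(k,node(node(nil,k),nil),k)).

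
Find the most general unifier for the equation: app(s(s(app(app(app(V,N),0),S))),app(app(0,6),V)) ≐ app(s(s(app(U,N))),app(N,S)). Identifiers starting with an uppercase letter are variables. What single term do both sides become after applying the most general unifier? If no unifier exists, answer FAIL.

app(s(s(app(app(app(app(0,6),app(0,6)),0),app(0,6)))),app(app(0,6),app(0,6)))

Decompose app/2: s(s(app(app(app(V,N),0),S))) ≐ s(s(app(U,N))),  app(app(0,6),V) ≐ app(N,S).
Decompose s/1: s(app(app(app(V,N),0),S)) ≐ s(app(U,N)).
Decompose s/1: app(app(app(V,N),0),S) ≐ app(U,N).
Decompose app/2: app(app(V,N),0) ≐ U,  S ≐ N.
Bind U := app(app(V,N),0); no other remaining equation mentions U.
Bind S := N; substituting into the remaining equation gives: app(app(0,6),V) ≐ app(N,N).
Decompose app/2: app(0,6) ≐ N,  V ≐ N.
Bind N := app(0,6); substituting into the remaining equation gives: V ≐ app(0,6). Substituting into the earlier bindings gives U := app(app(V,app(0,6)),0), S := app(0,6).
Bind V := app(0,6). Substituting into the earlier binding gives U := app(app(app(0,6),app(0,6)),0).
Applying the MGU to either side gives app(s(s(app(app(app(app(0,6),app(0,6)),0),app(0,6)))),app(app(0,6),app(0,6))).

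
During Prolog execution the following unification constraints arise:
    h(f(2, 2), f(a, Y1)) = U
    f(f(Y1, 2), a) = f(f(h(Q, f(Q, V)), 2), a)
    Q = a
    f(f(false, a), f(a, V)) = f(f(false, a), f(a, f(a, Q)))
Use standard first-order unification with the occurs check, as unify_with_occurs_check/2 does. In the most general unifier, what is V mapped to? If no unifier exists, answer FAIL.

f(a, a)

Bind U := h(f(2, 2), f(a, Y1)); no other remaining equation mentions U.
Decompose f/2: f(Y1, 2) = f(h(Q, f(Q, V)), 2),  a = a.
Decompose f/2: Y1 = h(Q, f(Q, V)),  2 = 2.
Bind Y1 := h(Q, f(Q, V)); no other remaining equation mentions Y1. Substituting into the earlier binding gives U := h(f(2, 2), f(a, h(Q, f(Q, V)))).
Delete trivial equation 2 = 2.
Delete trivial equation a = a.
Bind Q := a; substituting into the remaining equation gives: f(f(false, a), f(a, V)) = f(f(false, a), f(a, f(a, a))). Substituting into the earlier bindings gives U := h(f(2, 2), f(a, h(a, f(a, V)))), Y1 := h(a, f(a, V)).
Decompose f/2: f(false, a) = f(false, a),  f(a, V) = f(a, f(a, a)).
Delete trivial equation f(false, a) = f(false, a).
Decompose f/2: a = a,  V = f(a, a).
Delete trivial equation a = a.
Bind V := f(a, a). Substituting into the earlier bindings gives U := h(f(2, 2), f(a, h(a, f(a, f(a, a))))), Y1 := h(a, f(a, f(a, a))).
MGU = { U = h(f(2, 2), f(a, h(a, f(a, f(a, a))))), Y1 = h(a, f(a, f(a, a))), Q = a, V = f(a, a) }, so V = f(a, a).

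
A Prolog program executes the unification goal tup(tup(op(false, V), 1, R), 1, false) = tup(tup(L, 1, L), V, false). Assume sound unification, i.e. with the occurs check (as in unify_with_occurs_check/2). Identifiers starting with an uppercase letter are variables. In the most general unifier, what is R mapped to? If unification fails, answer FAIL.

Decompose tup/3: tup(op(false, V), 1, R) = tup(L, 1, L),  1 = V,  false = false.
Decompose tup/3: op(false, V) = L,  1 = 1,  R = L.
Bind L := op(false, V); substituting into the one remaining equation that mentions L gives: R = op(false, V).
Delete trivial equation 1 = 1.
Bind R := op(false, V); no other remaining equation mentions R.
Bind V := 1; no other remaining equation mentions V. Substituting into the earlier bindings gives L := op(false, 1), R := op(false, 1).
Delete trivial equation false = false.
MGU = { L ↦ op(false, 1), R ↦ op(false, 1), V ↦ 1 }, so R ↦ op(false, 1).

op(false, 1)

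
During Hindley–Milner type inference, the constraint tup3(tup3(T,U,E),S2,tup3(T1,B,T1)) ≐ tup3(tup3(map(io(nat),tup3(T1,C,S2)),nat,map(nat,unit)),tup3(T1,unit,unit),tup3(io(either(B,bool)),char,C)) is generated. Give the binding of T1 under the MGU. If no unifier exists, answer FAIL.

Decompose tup3/3: tup3(T,U,E) ≐ tup3(map(io(nat),tup3(T1,C,S2)),nat,map(nat,unit)),  S2 ≐ tup3(T1,unit,unit),  tup3(T1,B,T1) ≐ tup3(io(either(B,bool)),char,C).
Decompose tup3/3: T ≐ map(io(nat),tup3(T1,C,S2)),  U ≐ nat,  E ≐ map(nat,unit).
Bind T := map(io(nat),tup3(T1,C,S2)); no other remaining equation mentions T.
Bind U := nat; no other remaining equation mentions U.
Bind E := map(nat,unit); no other remaining equation mentions E.
Bind S2 := tup3(T1,unit,unit); no other remaining equation mentions S2. Substituting into the earlier binding gives T := map(io(nat),tup3(T1,C,tup3(T1,unit,unit))).
Decompose tup3/3: T1 ≐ io(either(B,bool)),  B ≐ char,  T1 ≐ C.
Bind T1 := io(either(B,bool)); substituting into the one remaining equation that mentions T1 gives: io(either(B,bool)) ≐ C. Substituting into the earlier bindings gives T := map(io(nat),tup3(io(either(B,bool)),C,tup3(io(either(B,bool)),unit,unit))), S2 := tup3(io(either(B,bool)),unit,unit).
Bind B := char; substituting into the remaining equation gives: io(either(char,bool)) ≐ C. Substituting into the earlier bindings gives T := map(io(nat),tup3(io(either(char,bool)),C,tup3(io(either(char,bool)),unit,unit))), S2 := tup3(io(either(char,bool)),unit,unit), T1 := io(either(char,bool)).
Bind C := io(either(char,bool)). Substituting into the earlier binding gives T := map(io(nat),tup3(io(either(char,bool)),io(either(char,bool)),tup3(io(either(char,bool)),unit,unit))).
MGU = { T := map(io(nat),tup3(io(either(char,bool)),io(either(char,bool)),tup3(io(either(char,bool)),unit,unit))), U := nat, E := map(nat,unit), S2 := tup3(io(either(char,bool)),unit,unit), T1 := io(either(char,bool)), B := char, C := io(either(char,bool)) }, so T1 := io(either(char,bool)).

io(either(char,bool))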